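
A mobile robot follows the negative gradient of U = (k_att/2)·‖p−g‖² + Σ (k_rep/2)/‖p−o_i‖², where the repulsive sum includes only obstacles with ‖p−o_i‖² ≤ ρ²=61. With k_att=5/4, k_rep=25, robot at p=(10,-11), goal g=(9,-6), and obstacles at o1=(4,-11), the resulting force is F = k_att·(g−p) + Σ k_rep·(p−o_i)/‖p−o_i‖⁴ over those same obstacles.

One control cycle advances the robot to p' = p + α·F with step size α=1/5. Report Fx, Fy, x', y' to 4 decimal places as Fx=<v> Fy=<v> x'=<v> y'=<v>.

Fx=-1.1343 Fy=6.2500 x'=9.7731 y'=-9.7500

F_att = 5/4·(g−p) = 5/4·(-1,5) = (-1.2500,6.2500)
o1: d²=36 ≤ ρ²=61; F_rep = 25·(6,0)/36² = (0.1157,0.0000)
F = F_att + ΣF_rep = (-1.1343,6.2500)
p' = p + 1/5·F = (9.7731,-9.7500)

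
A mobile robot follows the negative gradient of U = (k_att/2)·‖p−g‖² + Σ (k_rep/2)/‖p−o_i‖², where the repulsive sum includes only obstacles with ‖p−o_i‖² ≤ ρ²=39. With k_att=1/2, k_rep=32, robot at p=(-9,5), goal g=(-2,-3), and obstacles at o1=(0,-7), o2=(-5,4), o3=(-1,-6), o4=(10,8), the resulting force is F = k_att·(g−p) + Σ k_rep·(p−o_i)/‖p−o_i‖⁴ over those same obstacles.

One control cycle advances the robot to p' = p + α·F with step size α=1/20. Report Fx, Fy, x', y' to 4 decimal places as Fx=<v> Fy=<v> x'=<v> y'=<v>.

Fx=3.0571 Fy=-3.8893 x'=-8.8471 y'=4.8055

F_att = 1/2·(g−p) = 1/2·(7,-8) = (3.5000,-4.0000)
o1: d²=225 > ρ²=39 → inactive
o2: d²=17 ≤ ρ²=39; F_rep = 32·(-4,1)/17² = (-0.4429,0.1107)
o3: d²=185 > ρ²=39 → inactive
o4: d²=370 > ρ²=39 → inactive
F = F_att + ΣF_rep = (3.0571,-3.8893)
p' = p + 1/20·F = (-8.8471,4.8055)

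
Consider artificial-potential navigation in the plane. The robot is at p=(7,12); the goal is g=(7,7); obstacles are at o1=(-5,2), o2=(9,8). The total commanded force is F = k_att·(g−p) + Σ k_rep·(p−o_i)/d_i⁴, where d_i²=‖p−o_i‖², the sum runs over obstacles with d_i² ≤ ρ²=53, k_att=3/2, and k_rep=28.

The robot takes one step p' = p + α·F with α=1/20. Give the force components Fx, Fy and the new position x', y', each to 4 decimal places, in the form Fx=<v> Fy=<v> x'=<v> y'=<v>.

F_att = 3/2·(g−p) = 3/2·(0,-5) = (0.0000,-7.5000)
o1: d²=244 > ρ²=53 → inactive
o2: d²=20 ≤ ρ²=53; F_rep = 28·(-2,4)/20² = (-0.1400,0.2800)
F = F_att + ΣF_rep = (-0.1400,-7.2200)
p' = p + 1/20·F = (6.9930,11.6390)

Fx=-0.1400 Fy=-7.2200 x'=6.9930 y'=11.6390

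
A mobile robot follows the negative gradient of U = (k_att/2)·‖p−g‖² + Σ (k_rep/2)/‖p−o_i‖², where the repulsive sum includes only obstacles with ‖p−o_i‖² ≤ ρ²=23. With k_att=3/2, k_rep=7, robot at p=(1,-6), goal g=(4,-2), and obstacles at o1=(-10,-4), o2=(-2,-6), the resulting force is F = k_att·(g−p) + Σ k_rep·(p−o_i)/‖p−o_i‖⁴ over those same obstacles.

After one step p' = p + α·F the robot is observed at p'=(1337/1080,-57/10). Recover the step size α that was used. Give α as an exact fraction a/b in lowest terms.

F_att = 3/2·(g−p) = 3/2·(3,4) = (4.5000,6.0000)
o1: d²=125 > ρ²=23 → inactive
o2: d²=9 ≤ ρ²=23; F_rep = 7·(3,0)/9² = (0.2593,0.0000)
F = F_att + ΣF_rep = (4.7593,6.0000)
Δp = p'−p = (0.2380,0.3000); α = Δx/Fx = (257/1080) / (257/54) = 1/20
check: Δy/Fy = (3/10) / (6) = 1/20 ✓

α = 1/20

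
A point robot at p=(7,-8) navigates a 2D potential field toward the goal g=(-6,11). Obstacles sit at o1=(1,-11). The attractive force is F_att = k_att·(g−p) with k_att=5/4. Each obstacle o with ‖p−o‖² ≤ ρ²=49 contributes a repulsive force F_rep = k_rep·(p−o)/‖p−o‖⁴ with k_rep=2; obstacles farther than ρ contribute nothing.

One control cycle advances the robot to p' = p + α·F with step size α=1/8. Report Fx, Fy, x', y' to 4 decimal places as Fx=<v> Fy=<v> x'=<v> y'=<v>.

Fx=-16.2441 Fy=23.7530 x'=4.9695 y'=-5.0309

F_att = 5/4·(g−p) = 5/4·(-13,19) = (-16.2500,23.7500)
o1: d²=45 ≤ ρ²=49; F_rep = 2·(6,3)/45² = (0.0059,0.0030)
F = F_att + ΣF_rep = (-16.2441,23.7530)
p' = p + 1/8·F = (4.9695,-5.0309)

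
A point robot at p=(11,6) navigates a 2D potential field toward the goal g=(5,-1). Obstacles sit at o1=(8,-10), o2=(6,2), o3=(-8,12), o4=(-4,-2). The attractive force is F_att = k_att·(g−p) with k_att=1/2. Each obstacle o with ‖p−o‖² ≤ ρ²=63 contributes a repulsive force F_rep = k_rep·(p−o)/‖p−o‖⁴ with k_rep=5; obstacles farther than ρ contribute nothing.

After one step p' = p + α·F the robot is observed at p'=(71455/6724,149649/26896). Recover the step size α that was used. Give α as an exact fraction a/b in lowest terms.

F_att = 1/2·(g−p) = 1/2·(-6,-7) = (-3.0000,-3.5000)
o1: d²=265 > ρ²=63 → inactive
o2: d²=41 ≤ ρ²=63; F_rep = 5·(5,4)/41² = (0.0149,0.0119)
o3: d²=397 > ρ²=63 → inactive
o4: d²=289 > ρ²=63 → inactive
F = F_att + ΣF_rep = (-2.9851,-3.4881)
Δp = p'−p = (-0.3731,-0.4360); α = Δx/Fx = (-2509/6724) / (-5018/1681) = 1/8
check: Δy/Fy = (-11727/26896) / (-11727/3362) = 1/8 ✓

α = 1/8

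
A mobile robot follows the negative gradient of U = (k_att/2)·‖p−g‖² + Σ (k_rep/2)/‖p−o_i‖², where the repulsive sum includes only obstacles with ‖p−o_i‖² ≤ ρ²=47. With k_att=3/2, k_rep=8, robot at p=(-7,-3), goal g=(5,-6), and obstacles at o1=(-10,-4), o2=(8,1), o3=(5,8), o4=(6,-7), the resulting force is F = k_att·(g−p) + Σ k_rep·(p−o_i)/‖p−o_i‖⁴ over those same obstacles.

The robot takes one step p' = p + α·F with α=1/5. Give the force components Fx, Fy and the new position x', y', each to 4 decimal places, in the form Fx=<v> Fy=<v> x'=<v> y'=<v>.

F_att = 3/2·(g−p) = 3/2·(12,-3) = (18.0000,-4.5000)
o1: d²=10 ≤ ρ²=47; F_rep = 8·(3,1)/10² = (0.2400,0.0800)
o2: d²=241 > ρ²=47 → inactive
o3: d²=265 > ρ²=47 → inactive
o4: d²=185 > ρ²=47 → inactive
F = F_att + ΣF_rep = (18.2400,-4.4200)
p' = p + 1/5·F = (-3.3520,-3.8840)

Fx=18.2400 Fy=-4.4200 x'=-3.3520 y'=-3.8840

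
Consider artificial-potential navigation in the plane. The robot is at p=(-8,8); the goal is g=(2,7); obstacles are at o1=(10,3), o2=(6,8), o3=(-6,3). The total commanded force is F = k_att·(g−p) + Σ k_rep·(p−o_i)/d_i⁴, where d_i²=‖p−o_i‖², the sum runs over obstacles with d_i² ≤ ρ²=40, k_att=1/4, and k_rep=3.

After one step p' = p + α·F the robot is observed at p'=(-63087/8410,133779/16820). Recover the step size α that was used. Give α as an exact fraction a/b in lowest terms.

α = 1/5

F_att = 1/4·(g−p) = 1/4·(10,-1) = (2.5000,-0.2500)
o1: d²=349 > ρ²=40 → inactive
o2: d²=196 > ρ²=40 → inactive
o3: d²=29 ≤ ρ²=40; F_rep = 3·(-2,5)/29² = (-0.0071,0.0178)
F = F_att + ΣF_rep = (2.4929,-0.2322)
Δp = p'−p = (0.4986,-0.0464); α = Δx/Fx = (4193/8410) / (4193/1682) = 1/5
check: Δy/Fy = (-781/16820) / (-781/3364) = 1/5 ✓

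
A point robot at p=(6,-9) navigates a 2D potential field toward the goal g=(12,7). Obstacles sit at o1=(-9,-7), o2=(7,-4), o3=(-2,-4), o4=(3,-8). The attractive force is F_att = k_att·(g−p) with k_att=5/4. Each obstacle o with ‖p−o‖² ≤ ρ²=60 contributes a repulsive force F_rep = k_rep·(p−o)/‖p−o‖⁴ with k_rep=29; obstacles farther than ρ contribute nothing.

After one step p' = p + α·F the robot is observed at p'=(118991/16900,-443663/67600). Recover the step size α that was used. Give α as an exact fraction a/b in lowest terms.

α = 1/8

F_att = 5/4·(g−p) = 5/4·(6,16) = (7.5000,20.0000)
o1: d²=229 > ρ²=60 → inactive
o2: d²=26 ≤ ρ²=60; F_rep = 29·(-1,-5)/26² = (-0.0429,-0.2145)
o3: d²=89 > ρ²=60 → inactive
o4: d²=10 ≤ ρ²=60; F_rep = 29·(3,-1)/10² = (0.8700,-0.2900)
F = F_att + ΣF_rep = (8.3271,19.4955)
Δp = p'−p = (1.0409,2.4369); α = Δx/Fx = (17591/16900) / (35182/4225) = 1/8
check: Δy/Fy = (164737/67600) / (164737/8450) = 1/8 ✓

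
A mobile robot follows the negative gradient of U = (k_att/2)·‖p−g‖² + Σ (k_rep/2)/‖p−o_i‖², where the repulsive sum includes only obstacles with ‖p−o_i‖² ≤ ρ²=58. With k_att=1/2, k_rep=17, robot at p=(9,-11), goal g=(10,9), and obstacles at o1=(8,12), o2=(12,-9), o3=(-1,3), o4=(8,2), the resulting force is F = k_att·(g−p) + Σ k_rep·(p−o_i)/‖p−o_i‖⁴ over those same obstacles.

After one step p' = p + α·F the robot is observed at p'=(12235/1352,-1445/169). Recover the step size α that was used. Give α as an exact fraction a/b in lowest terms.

F_att = 1/2·(g−p) = 1/2·(1,20) = (0.5000,10.0000)
o1: d²=530 > ρ²=58 → inactive
o2: d²=13 ≤ ρ²=58; F_rep = 17·(-3,-2)/13² = (-0.3018,-0.2012)
o3: d²=296 > ρ²=58 → inactive
o4: d²=170 > ρ²=58 → inactive
F = F_att + ΣF_rep = (0.1982,9.7988)
Δp = p'−p = (0.0496,2.4497); α = Δx/Fx = (67/1352) / (67/338) = 1/4
check: Δy/Fy = (414/169) / (1656/169) = 1/4 ✓

α = 1/4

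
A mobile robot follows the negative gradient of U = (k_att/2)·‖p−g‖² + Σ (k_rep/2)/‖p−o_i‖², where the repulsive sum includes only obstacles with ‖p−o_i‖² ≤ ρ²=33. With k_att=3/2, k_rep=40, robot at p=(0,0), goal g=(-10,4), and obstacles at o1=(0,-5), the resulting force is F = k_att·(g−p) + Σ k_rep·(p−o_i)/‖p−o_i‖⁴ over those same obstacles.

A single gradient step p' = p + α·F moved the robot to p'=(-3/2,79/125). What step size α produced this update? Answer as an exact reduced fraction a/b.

F_att = 3/2·(g−p) = 3/2·(-10,4) = (-15.0000,6.0000)
o1: d²=25 ≤ ρ²=33; F_rep = 40·(0,5)/25² = (0.0000,0.3200)
F = F_att + ΣF_rep = (-15.0000,6.3200)
Δp = p'−p = (-1.5000,0.6320); α = Δx/Fx = (-3/2) / (-15) = 1/10
check: Δy/Fy = (79/125) / (158/25) = 1/10 ✓

α = 1/10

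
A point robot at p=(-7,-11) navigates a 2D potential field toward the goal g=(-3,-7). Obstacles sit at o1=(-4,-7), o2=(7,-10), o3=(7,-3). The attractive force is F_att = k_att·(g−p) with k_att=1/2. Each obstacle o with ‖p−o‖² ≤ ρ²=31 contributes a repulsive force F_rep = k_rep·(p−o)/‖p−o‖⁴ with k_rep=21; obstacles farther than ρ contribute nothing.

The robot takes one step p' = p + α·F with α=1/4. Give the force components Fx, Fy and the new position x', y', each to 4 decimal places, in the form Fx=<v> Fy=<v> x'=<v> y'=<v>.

Fx=1.8992 Fy=1.8656 x'=-6.5252 y'=-10.5336

F_att = 1/2·(g−p) = 1/2·(4,4) = (2.0000,2.0000)
o1: d²=25 ≤ ρ²=31; F_rep = 21·(-3,-4)/25² = (-0.1008,-0.1344)
o2: d²=197 > ρ²=31 → inactive
o3: d²=260 > ρ²=31 → inactive
F = F_att + ΣF_rep = (1.8992,1.8656)
p' = p + 1/4·F = (-6.5252,-10.5336)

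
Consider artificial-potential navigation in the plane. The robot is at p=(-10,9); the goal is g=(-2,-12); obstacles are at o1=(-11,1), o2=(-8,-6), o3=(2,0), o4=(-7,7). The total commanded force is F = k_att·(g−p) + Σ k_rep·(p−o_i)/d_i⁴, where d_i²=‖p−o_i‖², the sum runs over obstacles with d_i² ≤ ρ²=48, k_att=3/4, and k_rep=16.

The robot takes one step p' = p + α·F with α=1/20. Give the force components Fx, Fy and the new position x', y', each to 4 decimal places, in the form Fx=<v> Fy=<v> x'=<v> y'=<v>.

Fx=5.7160 Fy=-15.5607 x'=-9.7142 y'=8.2220

F_att = 3/4·(g−p) = 3/4·(8,-21) = (6.0000,-15.7500)
o1: d²=65 > ρ²=48 → inactive
o2: d²=229 > ρ²=48 → inactive
o3: d²=225 > ρ²=48 → inactive
o4: d²=13 ≤ ρ²=48; F_rep = 16·(-3,2)/13² = (-0.2840,0.1893)
F = F_att + ΣF_rep = (5.7160,-15.5607)
p' = p + 1/20·F = (-9.7142,8.2220)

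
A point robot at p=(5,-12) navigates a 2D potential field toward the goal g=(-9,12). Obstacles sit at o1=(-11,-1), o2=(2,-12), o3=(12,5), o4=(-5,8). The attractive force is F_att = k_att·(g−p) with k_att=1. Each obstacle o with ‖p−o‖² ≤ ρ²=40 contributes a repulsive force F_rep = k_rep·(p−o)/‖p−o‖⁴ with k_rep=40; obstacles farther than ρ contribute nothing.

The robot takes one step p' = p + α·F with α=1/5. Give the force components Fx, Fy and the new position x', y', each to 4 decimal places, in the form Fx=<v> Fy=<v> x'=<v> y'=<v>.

Fx=-12.5185 Fy=24.0000 x'=2.4963 y'=-7.2000

F_att = 1·(g−p) = 1·(-14,24) = (-14.0000,24.0000)
o1: d²=377 > ρ²=40 → inactive
o2: d²=9 ≤ ρ²=40; F_rep = 40·(3,0)/9² = (1.4815,0.0000)
o3: d²=338 > ρ²=40 → inactive
o4: d²=500 > ρ²=40 → inactive
F = F_att + ΣF_rep = (-12.5185,24.0000)
p' = p + 1/5·F = (2.4963,-7.2000)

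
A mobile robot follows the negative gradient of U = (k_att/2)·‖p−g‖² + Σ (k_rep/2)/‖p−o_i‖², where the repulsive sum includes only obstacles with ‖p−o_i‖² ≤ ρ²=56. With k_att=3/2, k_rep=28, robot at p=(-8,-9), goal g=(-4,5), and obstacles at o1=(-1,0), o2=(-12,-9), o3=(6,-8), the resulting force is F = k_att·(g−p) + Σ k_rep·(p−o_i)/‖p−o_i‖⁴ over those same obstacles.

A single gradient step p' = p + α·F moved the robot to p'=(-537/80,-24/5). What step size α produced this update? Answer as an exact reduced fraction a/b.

F_att = 3/2·(g−p) = 3/2·(4,14) = (6.0000,21.0000)
o1: d²=130 > ρ²=56 → inactive
o2: d²=16 ≤ ρ²=56; F_rep = 28·(4,0)/16² = (0.4375,0.0000)
o3: d²=197 > ρ²=56 → inactive
F = F_att + ΣF_rep = (6.4375,21.0000)
Δp = p'−p = (1.2875,4.2000); α = Δx/Fx = (103/80) / (103/16) = 1/5
check: Δy/Fy = (21/5) / (21) = 1/5 ✓

α = 1/5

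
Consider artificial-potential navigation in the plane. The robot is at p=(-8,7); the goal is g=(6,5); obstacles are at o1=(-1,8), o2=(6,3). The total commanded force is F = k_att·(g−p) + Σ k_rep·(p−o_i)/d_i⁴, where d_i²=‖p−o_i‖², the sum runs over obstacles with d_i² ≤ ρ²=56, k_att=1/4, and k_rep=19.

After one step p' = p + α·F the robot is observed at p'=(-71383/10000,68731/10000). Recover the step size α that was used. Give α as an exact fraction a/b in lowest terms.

F_att = 1/4·(g−p) = 1/4·(14,-2) = (3.5000,-0.5000)
o1: d²=50 ≤ ρ²=56; F_rep = 19·(-7,-1)/50² = (-0.0532,-0.0076)
o2: d²=212 > ρ²=56 → inactive
F = F_att + ΣF_rep = (3.4468,-0.5076)
Δp = p'−p = (0.8617,-0.1269); α = Δx/Fx = (8617/10000) / (8617/2500) = 1/4
check: Δy/Fy = (-1269/10000) / (-1269/2500) = 1/4 ✓

α = 1/4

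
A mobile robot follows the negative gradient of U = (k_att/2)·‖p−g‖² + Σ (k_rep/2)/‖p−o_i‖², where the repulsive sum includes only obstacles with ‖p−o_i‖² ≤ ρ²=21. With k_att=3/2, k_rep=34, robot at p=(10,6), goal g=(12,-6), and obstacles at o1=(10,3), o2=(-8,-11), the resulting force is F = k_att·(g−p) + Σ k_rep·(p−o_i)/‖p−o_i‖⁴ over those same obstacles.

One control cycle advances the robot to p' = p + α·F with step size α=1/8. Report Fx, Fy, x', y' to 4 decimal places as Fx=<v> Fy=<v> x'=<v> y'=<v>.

F_att = 3/2·(g−p) = 3/2·(2,-12) = (3.0000,-18.0000)
o1: d²=9 ≤ ρ²=21; F_rep = 34·(0,3)/9² = (0.0000,1.2593)
o2: d²=613 > ρ²=21 → inactive
F = F_att + ΣF_rep = (3.0000,-16.7407)
p' = p + 1/8·F = (10.3750,3.9074)

Fx=3.0000 Fy=-16.7407 x'=10.3750 y'=3.9074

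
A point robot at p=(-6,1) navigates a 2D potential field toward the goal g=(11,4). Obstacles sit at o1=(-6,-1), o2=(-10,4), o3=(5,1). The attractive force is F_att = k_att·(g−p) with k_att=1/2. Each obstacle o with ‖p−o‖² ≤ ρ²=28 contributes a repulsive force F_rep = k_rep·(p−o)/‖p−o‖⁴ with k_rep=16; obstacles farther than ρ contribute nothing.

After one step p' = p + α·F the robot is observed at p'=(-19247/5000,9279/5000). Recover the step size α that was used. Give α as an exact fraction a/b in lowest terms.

α = 1/4

F_att = 1/2·(g−p) = 1/2·(17,3) = (8.5000,1.5000)
o1: d²=4 ≤ ρ²=28; F_rep = 16·(0,2)/4² = (0.0000,2.0000)
o2: d²=25 ≤ ρ²=28; F_rep = 16·(4,-3)/25² = (0.1024,-0.0768)
o3: d²=121 > ρ²=28 → inactive
F = F_att + ΣF_rep = (8.6024,3.4232)
Δp = p'−p = (2.1506,0.8558); α = Δx/Fx = (10753/5000) / (10753/1250) = 1/4
check: Δy/Fy = (4279/5000) / (4279/1250) = 1/4 ✓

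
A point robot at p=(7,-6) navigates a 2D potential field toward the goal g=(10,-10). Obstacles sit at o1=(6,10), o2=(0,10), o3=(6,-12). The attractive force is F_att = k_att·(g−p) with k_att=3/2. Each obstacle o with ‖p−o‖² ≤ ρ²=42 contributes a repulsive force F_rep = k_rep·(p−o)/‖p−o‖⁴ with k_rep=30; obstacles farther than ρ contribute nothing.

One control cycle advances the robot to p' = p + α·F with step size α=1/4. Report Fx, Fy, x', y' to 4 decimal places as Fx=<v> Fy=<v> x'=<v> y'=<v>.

F_att = 3/2·(g−p) = 3/2·(3,-4) = (4.5000,-6.0000)
o1: d²=257 > ρ²=42 → inactive
o2: d²=305 > ρ²=42 → inactive
o3: d²=37 ≤ ρ²=42; F_rep = 30·(1,6)/37² = (0.0219,0.1315)
F = F_att + ΣF_rep = (4.5219,-5.8685)
p' = p + 1/4·F = (8.1305,-7.4671)

Fx=4.5219 Fy=-5.8685 x'=8.1305 y'=-7.4671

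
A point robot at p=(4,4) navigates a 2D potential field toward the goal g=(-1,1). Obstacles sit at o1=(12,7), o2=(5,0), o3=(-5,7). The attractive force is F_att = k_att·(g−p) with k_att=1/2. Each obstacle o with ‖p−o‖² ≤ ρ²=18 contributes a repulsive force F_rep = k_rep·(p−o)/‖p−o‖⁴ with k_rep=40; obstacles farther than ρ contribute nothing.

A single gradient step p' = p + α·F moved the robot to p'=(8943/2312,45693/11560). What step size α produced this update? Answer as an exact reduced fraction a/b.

α = 1/20

F_att = 1/2·(g−p) = 1/2·(-5,-3) = (-2.5000,-1.5000)
o1: d²=73 > ρ²=18 → inactive
o2: d²=17 ≤ ρ²=18; F_rep = 40·(-1,4)/17² = (-0.1384,0.5536)
o3: d²=90 > ρ²=18 → inactive
F = F_att + ΣF_rep = (-2.6384,-0.9464)
Δp = p'−p = (-0.1319,-0.0473); α = Δx/Fx = (-305/2312) / (-1525/578) = 1/20
check: Δy/Fy = (-547/11560) / (-547/578) = 1/20 ✓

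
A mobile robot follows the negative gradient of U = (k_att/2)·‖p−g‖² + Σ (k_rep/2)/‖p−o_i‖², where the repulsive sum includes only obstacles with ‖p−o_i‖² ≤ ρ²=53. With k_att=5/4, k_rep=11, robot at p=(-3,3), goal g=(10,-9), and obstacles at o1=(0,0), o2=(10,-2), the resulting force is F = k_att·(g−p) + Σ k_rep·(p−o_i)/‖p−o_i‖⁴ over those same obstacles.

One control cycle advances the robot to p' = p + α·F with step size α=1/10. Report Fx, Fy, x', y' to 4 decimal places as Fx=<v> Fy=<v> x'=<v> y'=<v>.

F_att = 5/4·(g−p) = 5/4·(13,-12) = (16.2500,-15.0000)
o1: d²=18 ≤ ρ²=53; F_rep = 11·(-3,3)/18² = (-0.1019,0.1019)
o2: d²=194 > ρ²=53 → inactive
F = F_att + ΣF_rep = (16.1481,-14.8981)
p' = p + 1/10·F = (-1.3852,1.5102)

Fx=16.1481 Fy=-14.8981 x'=-1.3852 y'=1.5102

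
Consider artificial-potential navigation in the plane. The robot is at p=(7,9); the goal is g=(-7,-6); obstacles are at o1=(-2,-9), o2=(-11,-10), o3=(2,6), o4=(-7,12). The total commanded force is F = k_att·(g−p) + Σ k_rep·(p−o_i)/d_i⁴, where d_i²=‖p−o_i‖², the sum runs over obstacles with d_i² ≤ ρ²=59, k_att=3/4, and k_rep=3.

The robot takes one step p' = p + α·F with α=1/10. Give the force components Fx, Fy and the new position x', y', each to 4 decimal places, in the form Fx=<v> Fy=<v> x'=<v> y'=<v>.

F_att = 3/4·(g−p) = 3/4·(-14,-15) = (-10.5000,-11.2500)
o1: d²=405 > ρ²=59 → inactive
o2: d²=685 > ρ²=59 → inactive
o3: d²=34 ≤ ρ²=59; F_rep = 3·(5,3)/34² = (0.0130,0.0078)
o4: d²=205 > ρ²=59 → inactive
F = F_att + ΣF_rep = (-10.4870,-11.2422)
p' = p + 1/10·F = (5.9513,7.8758)

Fx=-10.4870 Fy=-11.2422 x'=5.9513 y'=7.8758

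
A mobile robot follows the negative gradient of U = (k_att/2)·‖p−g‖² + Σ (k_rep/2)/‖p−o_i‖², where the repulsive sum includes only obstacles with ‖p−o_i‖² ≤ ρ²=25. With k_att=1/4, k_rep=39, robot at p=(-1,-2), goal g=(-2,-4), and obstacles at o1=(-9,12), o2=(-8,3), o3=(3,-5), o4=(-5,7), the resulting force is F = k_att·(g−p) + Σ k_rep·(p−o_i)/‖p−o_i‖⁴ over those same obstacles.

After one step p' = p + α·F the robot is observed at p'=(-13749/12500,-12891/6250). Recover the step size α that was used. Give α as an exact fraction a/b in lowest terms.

α = 1/5

F_att = 1/4·(g−p) = 1/4·(-1,-2) = (-0.2500,-0.5000)
o1: d²=260 > ρ²=25 → inactive
o2: d²=74 > ρ²=25 → inactive
o3: d²=25 ≤ ρ²=25; F_rep = 39·(-4,3)/25² = (-0.2496,0.1872)
o4: d²=97 > ρ²=25 → inactive
F = F_att + ΣF_rep = (-0.4996,-0.3128)
Δp = p'−p = (-0.0999,-0.0626); α = Δx/Fx = (-1249/12500) / (-1249/2500) = 1/5
check: Δy/Fy = (-391/6250) / (-391/1250) = 1/5 ✓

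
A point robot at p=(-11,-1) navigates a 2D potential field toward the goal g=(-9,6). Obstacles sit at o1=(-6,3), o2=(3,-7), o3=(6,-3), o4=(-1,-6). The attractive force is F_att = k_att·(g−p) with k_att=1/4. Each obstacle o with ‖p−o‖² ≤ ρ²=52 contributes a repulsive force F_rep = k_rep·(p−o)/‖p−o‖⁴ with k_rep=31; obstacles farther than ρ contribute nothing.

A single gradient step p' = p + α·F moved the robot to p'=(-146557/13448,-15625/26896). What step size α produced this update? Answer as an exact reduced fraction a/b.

α = 1/4

F_att = 1/4·(g−p) = 1/4·(2,7) = (0.5000,1.7500)
o1: d²=41 ≤ ρ²=52; F_rep = 31·(-5,-4)/41² = (-0.0922,-0.0738)
o2: d²=232 > ρ²=52 → inactive
o3: d²=293 > ρ²=52 → inactive
o4: d²=125 > ρ²=52 → inactive
F = F_att + ΣF_rep = (0.4078,1.6762)
Δp = p'−p = (0.1019,0.4191); α = Δx/Fx = (1371/13448) / (1371/3362) = 1/4
check: Δy/Fy = (11271/26896) / (11271/6724) = 1/4 ✓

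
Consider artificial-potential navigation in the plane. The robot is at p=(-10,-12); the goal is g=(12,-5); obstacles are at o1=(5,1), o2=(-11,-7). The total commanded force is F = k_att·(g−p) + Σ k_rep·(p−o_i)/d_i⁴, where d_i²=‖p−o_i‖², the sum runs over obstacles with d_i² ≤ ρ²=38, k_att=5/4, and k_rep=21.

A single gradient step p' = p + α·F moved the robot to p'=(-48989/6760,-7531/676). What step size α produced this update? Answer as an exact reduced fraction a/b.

F_att = 5/4·(g−p) = 5/4·(22,7) = (27.5000,8.7500)
o1: d²=394 > ρ²=38 → inactive
o2: d²=26 ≤ ρ²=38; F_rep = 21·(1,-5)/26² = (0.0311,-0.1553)
F = F_att + ΣF_rep = (27.5311,8.5947)
Δp = p'−p = (2.7531,0.8595); α = Δx/Fx = (18611/6760) / (18611/676) = 1/10
check: Δy/Fy = (581/676) / (2905/338) = 1/10 ✓

α = 1/10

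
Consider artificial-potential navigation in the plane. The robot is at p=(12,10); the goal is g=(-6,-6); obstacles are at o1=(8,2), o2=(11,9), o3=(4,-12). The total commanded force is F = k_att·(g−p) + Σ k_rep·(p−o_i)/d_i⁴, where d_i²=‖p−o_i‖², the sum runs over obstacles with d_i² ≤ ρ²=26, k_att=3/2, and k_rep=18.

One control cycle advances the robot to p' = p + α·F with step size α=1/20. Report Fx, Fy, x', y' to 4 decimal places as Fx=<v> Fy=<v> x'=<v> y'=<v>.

Fx=-22.5000 Fy=-19.5000 x'=10.8750 y'=9.0250

F_att = 3/2·(g−p) = 3/2·(-18,-16) = (-27.0000,-24.0000)
o1: d²=80 > ρ²=26 → inactive
o2: d²=2 ≤ ρ²=26; F_rep = 18·(1,1)/2² = (4.5000,4.5000)
o3: d²=548 > ρ²=26 → inactive
F = F_att + ΣF_rep = (-22.5000,-19.5000)
p' = p + 1/20·F = (10.8750,9.0250)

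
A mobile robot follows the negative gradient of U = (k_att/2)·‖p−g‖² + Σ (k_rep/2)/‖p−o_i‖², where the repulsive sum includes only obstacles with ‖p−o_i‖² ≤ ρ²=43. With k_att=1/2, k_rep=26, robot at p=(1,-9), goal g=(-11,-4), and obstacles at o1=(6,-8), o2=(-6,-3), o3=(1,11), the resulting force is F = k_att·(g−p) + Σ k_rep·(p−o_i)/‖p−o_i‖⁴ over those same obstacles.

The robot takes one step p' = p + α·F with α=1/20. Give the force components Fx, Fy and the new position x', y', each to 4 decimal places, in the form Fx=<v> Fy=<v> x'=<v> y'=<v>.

F_att = 1/2·(g−p) = 1/2·(-12,5) = (-6.0000,2.5000)
o1: d²=26 ≤ ρ²=43; F_rep = 26·(-5,-1)/26² = (-0.1923,-0.0385)
o2: d²=85 > ρ²=43 → inactive
o3: d²=400 > ρ²=43 → inactive
F = F_att + ΣF_rep = (-6.1923,2.4615)
p' = p + 1/20·F = (0.6904,-8.8769)

Fx=-6.1923 Fy=2.4615 x'=0.6904 y'=-8.8769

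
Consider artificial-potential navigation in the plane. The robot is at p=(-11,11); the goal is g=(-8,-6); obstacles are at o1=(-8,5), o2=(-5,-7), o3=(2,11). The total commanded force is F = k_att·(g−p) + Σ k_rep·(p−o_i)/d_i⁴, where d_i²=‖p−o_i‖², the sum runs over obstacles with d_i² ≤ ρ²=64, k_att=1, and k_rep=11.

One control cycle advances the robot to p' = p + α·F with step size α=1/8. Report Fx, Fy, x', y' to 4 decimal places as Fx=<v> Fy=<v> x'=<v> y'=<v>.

Fx=2.9837 Fy=-16.9674 x'=-10.6270 y'=8.8791

F_att = 1·(g−p) = 1·(3,-17) = (3.0000,-17.0000)
o1: d²=45 ≤ ρ²=64; F_rep = 11·(-3,6)/45² = (-0.0163,0.0326)
o2: d²=360 > ρ²=64 → inactive
o3: d²=169 > ρ²=64 → inactive
F = F_att + ΣF_rep = (2.9837,-16.9674)
p' = p + 1/8·F = (-10.6270,8.8791)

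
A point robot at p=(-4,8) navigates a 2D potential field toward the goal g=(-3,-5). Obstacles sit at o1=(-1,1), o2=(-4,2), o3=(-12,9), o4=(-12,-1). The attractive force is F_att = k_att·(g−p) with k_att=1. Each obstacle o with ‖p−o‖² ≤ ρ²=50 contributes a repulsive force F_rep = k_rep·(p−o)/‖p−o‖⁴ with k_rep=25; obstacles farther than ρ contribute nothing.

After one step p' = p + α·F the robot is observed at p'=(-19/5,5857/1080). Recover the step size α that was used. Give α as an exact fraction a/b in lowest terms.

α = 1/5

F_att = 1·(g−p) = 1·(1,-13) = (1.0000,-13.0000)
o1: d²=58 > ρ²=50 → inactive
o2: d²=36 ≤ ρ²=50; F_rep = 25·(0,6)/36² = (0.0000,0.1157)
o3: d²=65 > ρ²=50 → inactive
o4: d²=145 > ρ²=50 → inactive
F = F_att + ΣF_rep = (1.0000,-12.8843)
Δp = p'−p = (0.2000,-2.5769); α = Δx/Fx = (1/5) / (1) = 1/5
check: Δy/Fy = (-2783/1080) / (-2783/216) = 1/5 ✓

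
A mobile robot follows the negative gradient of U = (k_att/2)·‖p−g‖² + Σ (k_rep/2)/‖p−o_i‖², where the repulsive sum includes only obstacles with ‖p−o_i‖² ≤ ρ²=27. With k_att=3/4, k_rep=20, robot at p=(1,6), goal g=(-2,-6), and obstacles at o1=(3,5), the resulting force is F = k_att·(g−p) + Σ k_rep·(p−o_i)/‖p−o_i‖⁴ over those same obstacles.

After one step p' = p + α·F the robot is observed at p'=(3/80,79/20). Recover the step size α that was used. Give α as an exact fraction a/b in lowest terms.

α = 1/4

F_att = 3/4·(g−p) = 3/4·(-3,-12) = (-2.2500,-9.0000)
o1: d²=5 ≤ ρ²=27; F_rep = 20·(-2,1)/5² = (-1.6000,0.8000)
F = F_att + ΣF_rep = (-3.8500,-8.2000)
Δp = p'−p = (-0.9625,-2.0500); α = Δx/Fx = (-77/80) / (-77/20) = 1/4
check: Δy/Fy = (-41/20) / (-41/5) = 1/4 ✓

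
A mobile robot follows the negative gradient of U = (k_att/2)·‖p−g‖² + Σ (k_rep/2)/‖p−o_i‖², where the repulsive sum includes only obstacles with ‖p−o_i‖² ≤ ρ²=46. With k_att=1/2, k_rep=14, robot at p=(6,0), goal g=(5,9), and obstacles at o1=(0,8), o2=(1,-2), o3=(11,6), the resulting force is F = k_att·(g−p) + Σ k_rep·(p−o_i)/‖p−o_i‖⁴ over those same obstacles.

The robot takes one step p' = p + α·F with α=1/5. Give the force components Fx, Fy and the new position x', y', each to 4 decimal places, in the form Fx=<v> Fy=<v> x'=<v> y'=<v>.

F_att = 1/2·(g−p) = 1/2·(-1,9) = (-0.5000,4.5000)
o1: d²=100 > ρ²=46 → inactive
o2: d²=29 ≤ ρ²=46; F_rep = 14·(5,2)/29² = (0.0832,0.0333)
o3: d²=61 > ρ²=46 → inactive
F = F_att + ΣF_rep = (-0.4168,4.5333)
p' = p + 1/5·F = (5.9166,0.9067)

Fx=-0.4168 Fy=4.5333 x'=5.9166 y'=0.9067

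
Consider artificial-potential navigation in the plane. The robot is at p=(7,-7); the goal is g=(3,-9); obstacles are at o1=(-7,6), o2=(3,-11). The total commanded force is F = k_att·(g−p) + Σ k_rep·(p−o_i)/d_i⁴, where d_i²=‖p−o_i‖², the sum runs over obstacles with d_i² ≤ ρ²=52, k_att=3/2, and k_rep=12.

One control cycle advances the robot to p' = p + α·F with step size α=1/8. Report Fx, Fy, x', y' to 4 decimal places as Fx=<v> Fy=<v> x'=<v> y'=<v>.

F_att = 3/2·(g−p) = 3/2·(-4,-2) = (-6.0000,-3.0000)
o1: d²=365 > ρ²=52 → inactive
o2: d²=32 ≤ ρ²=52; F_rep = 12·(4,4)/32² = (0.0469,0.0469)
F = F_att + ΣF_rep = (-5.9531,-2.9531)
p' = p + 1/8·F = (6.2559,-7.3691)

Fx=-5.9531 Fy=-2.9531 x'=6.2559 y'=-7.3691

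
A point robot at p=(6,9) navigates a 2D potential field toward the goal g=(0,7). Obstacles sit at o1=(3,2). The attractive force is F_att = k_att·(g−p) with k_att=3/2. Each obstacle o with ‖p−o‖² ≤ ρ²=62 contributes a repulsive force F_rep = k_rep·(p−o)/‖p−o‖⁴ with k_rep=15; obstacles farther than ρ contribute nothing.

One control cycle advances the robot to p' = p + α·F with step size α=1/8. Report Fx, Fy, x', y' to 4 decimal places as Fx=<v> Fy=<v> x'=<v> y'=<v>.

Fx=-8.9866 Fy=-2.9688 x'=4.8767 y'=8.6289

F_att = 3/2·(g−p) = 3/2·(-6,-2) = (-9.0000,-3.0000)
o1: d²=58 ≤ ρ²=62; F_rep = 15·(3,7)/58² = (0.0134,0.0312)
F = F_att + ΣF_rep = (-8.9866,-2.9688)
p' = p + 1/8·F = (4.8767,8.6289)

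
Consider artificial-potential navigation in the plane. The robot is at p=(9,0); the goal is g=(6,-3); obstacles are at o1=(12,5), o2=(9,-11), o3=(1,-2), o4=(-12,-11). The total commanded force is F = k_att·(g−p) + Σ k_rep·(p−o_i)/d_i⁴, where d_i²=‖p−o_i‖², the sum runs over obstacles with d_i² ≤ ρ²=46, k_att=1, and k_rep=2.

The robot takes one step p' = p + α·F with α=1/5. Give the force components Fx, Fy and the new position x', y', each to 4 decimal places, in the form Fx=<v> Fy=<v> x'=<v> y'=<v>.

Fx=-3.0052 Fy=-3.0087 x'=8.3990 y'=-0.6017

F_att = 1·(g−p) = 1·(-3,-3) = (-3.0000,-3.0000)
o1: d²=34 ≤ ρ²=46; F_rep = 2·(-3,-5)/34² = (-0.0052,-0.0087)
o2: d²=121 > ρ²=46 → inactive
o3: d²=68 > ρ²=46 → inactive
o4: d²=562 > ρ²=46 → inactive
F = F_att + ΣF_rep = (-3.0052,-3.0087)
p' = p + 1/5·F = (8.3990,-0.6017)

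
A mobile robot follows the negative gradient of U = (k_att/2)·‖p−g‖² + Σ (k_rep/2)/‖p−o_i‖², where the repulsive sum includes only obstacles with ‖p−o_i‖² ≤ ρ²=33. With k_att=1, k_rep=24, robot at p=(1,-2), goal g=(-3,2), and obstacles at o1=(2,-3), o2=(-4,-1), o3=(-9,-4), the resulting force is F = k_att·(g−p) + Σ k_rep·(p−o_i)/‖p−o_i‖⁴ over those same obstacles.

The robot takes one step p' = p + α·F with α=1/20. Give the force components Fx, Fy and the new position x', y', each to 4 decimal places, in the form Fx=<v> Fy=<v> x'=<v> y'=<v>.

Fx=-9.8225 Fy=9.9645 x'=0.5089 y'=-1.5018

F_att = 1·(g−p) = 1·(-4,4) = (-4.0000,4.0000)
o1: d²=2 ≤ ρ²=33; F_rep = 24·(-1,1)/2² = (-6.0000,6.0000)
o2: d²=26 ≤ ρ²=33; F_rep = 24·(5,-1)/26² = (0.1775,-0.0355)
o3: d²=104 > ρ²=33 → inactive
F = F_att + ΣF_rep = (-9.8225,9.9645)
p' = p + 1/20·F = (0.5089,-1.5018)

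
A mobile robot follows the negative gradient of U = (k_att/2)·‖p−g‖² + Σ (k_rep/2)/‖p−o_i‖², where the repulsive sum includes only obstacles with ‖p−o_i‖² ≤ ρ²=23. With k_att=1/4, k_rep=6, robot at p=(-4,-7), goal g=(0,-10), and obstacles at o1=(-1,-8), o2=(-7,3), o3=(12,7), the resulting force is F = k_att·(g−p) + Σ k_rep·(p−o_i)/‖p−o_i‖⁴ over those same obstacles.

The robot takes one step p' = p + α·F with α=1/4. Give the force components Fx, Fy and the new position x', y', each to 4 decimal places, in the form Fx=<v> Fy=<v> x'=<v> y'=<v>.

Fx=0.8200 Fy=-0.6900 x'=-3.7950 y'=-7.1725

F_att = 1/4·(g−p) = 1/4·(4,-3) = (1.0000,-0.7500)
o1: d²=10 ≤ ρ²=23; F_rep = 6·(-3,1)/10² = (-0.1800,0.0600)
o2: d²=109 > ρ²=23 → inactive
o3: d²=452 > ρ²=23 → inactive
F = F_att + ΣF_rep = (0.8200,-0.6900)
p' = p + 1/4·F = (-3.7950,-7.1725)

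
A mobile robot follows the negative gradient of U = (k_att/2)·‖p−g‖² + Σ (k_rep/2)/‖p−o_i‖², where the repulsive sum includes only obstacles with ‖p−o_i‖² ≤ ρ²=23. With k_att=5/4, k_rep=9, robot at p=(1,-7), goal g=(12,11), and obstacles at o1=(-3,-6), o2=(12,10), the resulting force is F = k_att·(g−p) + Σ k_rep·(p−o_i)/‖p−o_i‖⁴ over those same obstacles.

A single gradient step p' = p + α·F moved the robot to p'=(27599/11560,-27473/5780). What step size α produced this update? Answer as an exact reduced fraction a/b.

α = 1/10

F_att = 5/4·(g−p) = 5/4·(11,18) = (13.7500,22.5000)
o1: d²=17 ≤ ρ²=23; F_rep = 9·(4,-1)/17² = (0.1246,-0.0311)
o2: d²=410 > ρ²=23 → inactive
F = F_att + ΣF_rep = (13.8746,22.4689)
Δp = p'−p = (1.3875,2.2469); α = Δx/Fx = (16039/11560) / (16039/1156) = 1/10
check: Δy/Fy = (12987/5780) / (12987/578) = 1/10 ✓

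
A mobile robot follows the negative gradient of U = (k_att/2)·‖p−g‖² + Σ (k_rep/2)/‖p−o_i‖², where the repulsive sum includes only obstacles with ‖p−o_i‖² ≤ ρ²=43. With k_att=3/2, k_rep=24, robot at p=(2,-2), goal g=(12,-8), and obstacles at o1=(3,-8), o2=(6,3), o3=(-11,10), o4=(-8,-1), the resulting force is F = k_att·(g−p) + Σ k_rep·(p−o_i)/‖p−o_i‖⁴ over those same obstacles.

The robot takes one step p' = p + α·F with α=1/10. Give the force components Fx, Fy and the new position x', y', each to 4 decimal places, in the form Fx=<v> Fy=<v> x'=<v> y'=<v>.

F_att = 3/2·(g−p) = 3/2·(10,-6) = (15.0000,-9.0000)
o1: d²=37 ≤ ρ²=43; F_rep = 24·(-1,6)/37² = (-0.0175,0.1052)
o2: d²=41 ≤ ρ²=43; F_rep = 24·(-4,-5)/41² = (-0.0571,-0.0714)
o3: d²=313 > ρ²=43 → inactive
o4: d²=101 > ρ²=43 → inactive
F = F_att + ΣF_rep = (14.9254,-8.9662)
p' = p + 1/10·F = (3.4925,-2.8966)

Fx=14.9254 Fy=-8.9662 x'=3.4925 y'=-2.8966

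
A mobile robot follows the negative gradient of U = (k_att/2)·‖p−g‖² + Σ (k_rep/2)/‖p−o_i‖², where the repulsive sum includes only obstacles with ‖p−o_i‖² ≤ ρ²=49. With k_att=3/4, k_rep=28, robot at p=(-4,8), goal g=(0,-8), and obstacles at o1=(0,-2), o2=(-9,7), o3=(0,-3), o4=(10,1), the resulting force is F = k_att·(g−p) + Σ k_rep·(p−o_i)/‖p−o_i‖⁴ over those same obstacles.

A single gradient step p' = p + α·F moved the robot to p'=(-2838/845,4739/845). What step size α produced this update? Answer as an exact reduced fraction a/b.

F_att = 3/4·(g−p) = 3/4·(4,-16) = (3.0000,-12.0000)
o1: d²=116 > ρ²=49 → inactive
o2: d²=26 ≤ ρ²=49; F_rep = 28·(5,1)/26² = (0.2071,0.0414)
o3: d²=137 > ρ²=49 → inactive
o4: d²=245 > ρ²=49 → inactive
F = F_att + ΣF_rep = (3.2071,-11.9586)
Δp = p'−p = (0.6414,-2.3917); α = Δx/Fx = (542/845) / (542/169) = 1/5
check: Δy/Fy = (-2021/845) / (-2021/169) = 1/5 ✓

α = 1/5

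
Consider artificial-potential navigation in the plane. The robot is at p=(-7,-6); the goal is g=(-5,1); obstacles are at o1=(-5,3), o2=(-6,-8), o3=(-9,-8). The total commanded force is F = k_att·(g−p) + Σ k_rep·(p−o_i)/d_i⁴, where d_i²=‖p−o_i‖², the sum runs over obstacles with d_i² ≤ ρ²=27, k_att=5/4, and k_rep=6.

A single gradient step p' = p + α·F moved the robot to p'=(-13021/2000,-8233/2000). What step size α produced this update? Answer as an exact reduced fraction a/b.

F_att = 5/4·(g−p) = 5/4·(2,7) = (2.5000,8.7500)
o1: d²=85 > ρ²=27 → inactive
o2: d²=5 ≤ ρ²=27; F_rep = 6·(-1,2)/5² = (-0.2400,0.4800)
o3: d²=8 ≤ ρ²=27; F_rep = 6·(2,2)/8² = (0.1875,0.1875)
F = F_att + ΣF_rep = (2.4475,9.4175)
Δp = p'−p = (0.4895,1.8835); α = Δx/Fx = (979/2000) / (979/400) = 1/5
check: Δy/Fy = (3767/2000) / (3767/400) = 1/5 ✓

α = 1/5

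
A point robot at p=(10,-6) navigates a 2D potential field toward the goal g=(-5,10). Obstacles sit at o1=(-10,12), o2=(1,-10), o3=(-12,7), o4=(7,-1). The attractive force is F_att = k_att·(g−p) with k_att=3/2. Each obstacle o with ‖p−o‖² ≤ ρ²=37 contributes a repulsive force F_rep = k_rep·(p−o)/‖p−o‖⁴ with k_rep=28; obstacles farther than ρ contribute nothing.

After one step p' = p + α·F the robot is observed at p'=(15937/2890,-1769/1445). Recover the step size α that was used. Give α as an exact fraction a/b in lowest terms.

α = 1/5

F_att = 3/2·(g−p) = 3/2·(-15,16) = (-22.5000,24.0000)
o1: d²=724 > ρ²=37 → inactive
o2: d²=97 > ρ²=37 → inactive
o3: d²=653 > ρ²=37 → inactive
o4: d²=34 ≤ ρ²=37; F_rep = 28·(3,-5)/34² = (0.0727,-0.1211)
F = F_att + ΣF_rep = (-22.4273,23.8789)
Δp = p'−p = (-4.4855,4.7758); α = Δx/Fx = (-12963/2890) / (-12963/578) = 1/5
check: Δy/Fy = (6901/1445) / (6901/289) = 1/5 ✓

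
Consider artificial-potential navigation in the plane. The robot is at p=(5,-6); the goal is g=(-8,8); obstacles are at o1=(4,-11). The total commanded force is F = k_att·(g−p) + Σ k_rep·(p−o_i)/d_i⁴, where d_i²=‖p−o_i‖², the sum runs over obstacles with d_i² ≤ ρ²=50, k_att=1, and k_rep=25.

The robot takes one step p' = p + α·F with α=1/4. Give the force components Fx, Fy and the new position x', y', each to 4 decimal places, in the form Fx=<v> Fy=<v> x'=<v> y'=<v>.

Fx=-12.9630 Fy=14.1849 x'=1.7592 y'=-2.4538

F_att = 1·(g−p) = 1·(-13,14) = (-13.0000,14.0000)
o1: d²=26 ≤ ρ²=50; F_rep = 25·(1,5)/26² = (0.0370,0.1849)
F = F_att + ΣF_rep = (-12.9630,14.1849)
p' = p + 1/4·F = (1.7592,-2.4538)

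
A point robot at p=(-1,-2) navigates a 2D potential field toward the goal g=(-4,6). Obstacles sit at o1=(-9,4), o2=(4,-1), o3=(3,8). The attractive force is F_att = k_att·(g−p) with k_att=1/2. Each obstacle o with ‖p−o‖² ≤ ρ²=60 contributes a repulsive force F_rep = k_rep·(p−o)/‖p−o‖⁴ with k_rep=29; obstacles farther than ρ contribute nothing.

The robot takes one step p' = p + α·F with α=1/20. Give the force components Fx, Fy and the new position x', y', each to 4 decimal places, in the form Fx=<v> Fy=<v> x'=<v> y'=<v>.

F_att = 1/2·(g−p) = 1/2·(-3,8) = (-1.5000,4.0000)
o1: d²=100 > ρ²=60 → inactive
o2: d²=26 ≤ ρ²=60; F_rep = 29·(-5,-1)/26² = (-0.2145,-0.0429)
o3: d²=116 > ρ²=60 → inactive
F = F_att + ΣF_rep = (-1.7145,3.9571)
p' = p + 1/20·F = (-1.0857,-1.8021)

Fx=-1.7145 Fy=3.9571 x'=-1.0857 y'=-1.8021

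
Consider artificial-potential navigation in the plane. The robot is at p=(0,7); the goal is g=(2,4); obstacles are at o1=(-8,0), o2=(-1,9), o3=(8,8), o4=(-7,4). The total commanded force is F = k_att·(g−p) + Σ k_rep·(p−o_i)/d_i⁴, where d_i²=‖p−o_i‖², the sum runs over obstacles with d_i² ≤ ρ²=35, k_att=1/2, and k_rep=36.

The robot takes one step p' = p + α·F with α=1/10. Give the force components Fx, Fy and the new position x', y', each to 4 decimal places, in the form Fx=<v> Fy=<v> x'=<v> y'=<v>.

Fx=2.4400 Fy=-4.3800 x'=0.2440 y'=6.5620

F_att = 1/2·(g−p) = 1/2·(2,-3) = (1.0000,-1.5000)
o1: d²=113 > ρ²=35 → inactive
o2: d²=5 ≤ ρ²=35; F_rep = 36·(1,-2)/5² = (1.4400,-2.8800)
o3: d²=65 > ρ²=35 → inactive
o4: d²=58 > ρ²=35 → inactive
F = F_att + ΣF_rep = (2.4400,-4.3800)
p' = p + 1/10·F = (0.2440,6.5620)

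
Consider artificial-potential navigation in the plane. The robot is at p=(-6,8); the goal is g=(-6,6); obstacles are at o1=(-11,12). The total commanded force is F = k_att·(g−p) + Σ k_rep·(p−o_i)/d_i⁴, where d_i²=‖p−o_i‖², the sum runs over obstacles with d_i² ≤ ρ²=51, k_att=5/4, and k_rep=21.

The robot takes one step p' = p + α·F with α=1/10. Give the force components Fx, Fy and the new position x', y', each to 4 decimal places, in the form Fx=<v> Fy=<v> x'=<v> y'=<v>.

Fx=0.0625 Fy=-2.5500 x'=-5.9938 y'=7.7450

F_att = 5/4·(g−p) = 5/4·(0,-2) = (0.0000,-2.5000)
o1: d²=41 ≤ ρ²=51; F_rep = 21·(5,-4)/41² = (0.0625,-0.0500)
F = F_att + ΣF_rep = (0.0625,-2.5500)
p' = p + 1/10·F = (-5.9938,7.7450)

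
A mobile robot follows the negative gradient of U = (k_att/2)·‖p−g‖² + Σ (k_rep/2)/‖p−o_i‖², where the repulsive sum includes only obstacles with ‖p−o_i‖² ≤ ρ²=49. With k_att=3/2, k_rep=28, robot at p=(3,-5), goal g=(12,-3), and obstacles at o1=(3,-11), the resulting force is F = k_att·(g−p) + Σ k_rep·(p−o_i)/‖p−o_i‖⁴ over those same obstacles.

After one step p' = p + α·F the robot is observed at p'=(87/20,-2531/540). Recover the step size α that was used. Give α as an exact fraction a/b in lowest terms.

F_att = 3/2·(g−p) = 3/2·(9,2) = (13.5000,3.0000)
o1: d²=36 ≤ ρ²=49; F_rep = 28·(0,6)/36² = (0.0000,0.1296)
F = F_att + ΣF_rep = (13.5000,3.1296)
Δp = p'−p = (1.3500,0.3130); α = Δx/Fx = (27/20) / (27/2) = 1/10
check: Δy/Fy = (169/540) / (169/54) = 1/10 ✓

α = 1/10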